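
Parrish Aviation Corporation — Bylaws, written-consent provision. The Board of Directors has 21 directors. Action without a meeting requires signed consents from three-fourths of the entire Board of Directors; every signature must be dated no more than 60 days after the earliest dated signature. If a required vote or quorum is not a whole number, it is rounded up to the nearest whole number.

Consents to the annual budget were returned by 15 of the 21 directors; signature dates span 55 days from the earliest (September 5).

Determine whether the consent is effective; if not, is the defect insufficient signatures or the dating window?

Signatures required: three-fourths of 21 — 3/4 of 21 = 15.75, rounded up to 16, so 16 needed; 15 signed. Insufficient.
Dating window: the latest signature is 55 days after the earliest; the limit is 60 days. Within the window.

Not effective — insufficient signatures.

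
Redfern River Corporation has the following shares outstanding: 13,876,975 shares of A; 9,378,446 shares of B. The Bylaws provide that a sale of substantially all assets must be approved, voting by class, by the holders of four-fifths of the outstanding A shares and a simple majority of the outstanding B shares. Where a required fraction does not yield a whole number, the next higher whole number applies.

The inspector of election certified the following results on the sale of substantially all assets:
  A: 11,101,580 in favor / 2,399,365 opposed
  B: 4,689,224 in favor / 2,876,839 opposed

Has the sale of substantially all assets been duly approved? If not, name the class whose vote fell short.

Approved — every class gave the required vote.

A: 4/5 of 13876975 = 11101580; 11,101,580 required, 11,101,580 in favor — approved.
B: a majority of 9378446 is 4689224; 4,689,224 required, 4,689,224 in favor — approved.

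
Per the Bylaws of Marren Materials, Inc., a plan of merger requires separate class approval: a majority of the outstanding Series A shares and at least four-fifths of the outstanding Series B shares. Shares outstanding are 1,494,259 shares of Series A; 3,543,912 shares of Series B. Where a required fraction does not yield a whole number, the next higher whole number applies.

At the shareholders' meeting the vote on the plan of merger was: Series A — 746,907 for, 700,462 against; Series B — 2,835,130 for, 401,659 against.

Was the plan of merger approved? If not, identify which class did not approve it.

Not approved — the Series A shares did not give the required vote.

Series A: a majority of 1494259 is 747130; 747,130 required, 746,907 in favor — not approved.
Series B: 4/5 of 3543912 = 2835129.60, rounded up to 2835130; 2,835,130 required, 2,835,130 in favor — approved.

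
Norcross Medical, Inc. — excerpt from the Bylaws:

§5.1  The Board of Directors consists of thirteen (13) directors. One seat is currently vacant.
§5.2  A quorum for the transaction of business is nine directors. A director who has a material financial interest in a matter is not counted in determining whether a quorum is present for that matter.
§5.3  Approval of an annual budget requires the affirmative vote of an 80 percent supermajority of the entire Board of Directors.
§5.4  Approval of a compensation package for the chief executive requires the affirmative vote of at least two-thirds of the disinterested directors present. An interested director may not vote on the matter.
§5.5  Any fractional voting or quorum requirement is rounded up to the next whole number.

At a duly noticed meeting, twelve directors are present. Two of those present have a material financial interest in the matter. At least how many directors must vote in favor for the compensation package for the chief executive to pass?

The compensation package for the chief executive requires two-thirds of the disinterested directors present (12 − 2 = 10).
2/3 of 10 = 6.67, rounded up to 7.

7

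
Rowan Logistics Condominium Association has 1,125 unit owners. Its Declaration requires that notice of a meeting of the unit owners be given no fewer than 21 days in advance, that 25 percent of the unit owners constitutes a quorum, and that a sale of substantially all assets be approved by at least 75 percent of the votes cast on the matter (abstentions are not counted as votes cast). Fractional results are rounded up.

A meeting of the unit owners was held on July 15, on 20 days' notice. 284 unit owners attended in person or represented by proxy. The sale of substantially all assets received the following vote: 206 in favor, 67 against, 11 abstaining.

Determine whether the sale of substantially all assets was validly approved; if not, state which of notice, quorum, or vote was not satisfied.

Notice: 20 days given; 21 required. Not satisfied.
Quorum: 25% of 1,125 = 281.25, rounded up to 282; 284 present. Satisfied.
Vote: requires three-fourths of the votes cast (284 − 11 abstaining = 273); 3/4 of 273 = 204.75, rounded up to 205, so 205 needed; 206 in favor. Satisfied.

Invalid — notice requirement not satisfied.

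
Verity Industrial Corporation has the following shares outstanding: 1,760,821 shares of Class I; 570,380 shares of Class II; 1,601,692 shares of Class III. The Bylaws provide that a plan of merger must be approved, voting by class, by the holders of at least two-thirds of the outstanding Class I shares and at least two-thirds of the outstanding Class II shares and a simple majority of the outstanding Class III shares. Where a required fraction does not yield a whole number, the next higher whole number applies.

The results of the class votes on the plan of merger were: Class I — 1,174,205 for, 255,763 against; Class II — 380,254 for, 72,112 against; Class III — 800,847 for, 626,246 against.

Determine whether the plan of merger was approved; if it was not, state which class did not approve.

Class I: 2/3 of 1760821 = 1173880.67, rounded up to 1173881; 1,173,881 required, 1,174,205 in favor — approved.
Class II: 2/3 of 570380 = 380253.33, rounded up to 380254; 380,254 required, 380,254 in favor — approved.
Class III: a majority of 1601692 is 800847; 800,847 required, 800,847 in favor — approved.

Approved — every class gave the required vote.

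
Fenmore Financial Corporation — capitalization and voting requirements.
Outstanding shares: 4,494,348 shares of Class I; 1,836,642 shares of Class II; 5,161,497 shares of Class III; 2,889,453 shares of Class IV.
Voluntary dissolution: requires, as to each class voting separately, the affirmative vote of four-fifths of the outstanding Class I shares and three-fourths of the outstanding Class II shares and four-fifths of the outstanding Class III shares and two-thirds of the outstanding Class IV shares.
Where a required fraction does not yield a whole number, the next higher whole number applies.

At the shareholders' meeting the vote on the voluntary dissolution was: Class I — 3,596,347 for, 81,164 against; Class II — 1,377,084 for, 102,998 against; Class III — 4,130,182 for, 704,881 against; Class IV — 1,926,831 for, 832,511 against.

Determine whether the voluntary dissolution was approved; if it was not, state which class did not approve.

Class I: 4/5 of 4494348 = 3595478.40, rounded up to 3595479; 3,595,479 required, 3,596,347 in favor — approved.
Class II: 3/4 of 1836642 = 1377481.50, rounded up to 1377482; 1,377,482 required, 1,377,084 in favor — not approved.
Class III: 4/5 of 5161497 = 4129197.60, rounded up to 4129198; 4,129,198 required, 4,130,182 in favor — approved.
Class IV: 2/3 of 2889453 = 1926302; 1,926,302 required, 1,926,831 in favor — approved.

Not approved — the Class II shares did not give the required vote.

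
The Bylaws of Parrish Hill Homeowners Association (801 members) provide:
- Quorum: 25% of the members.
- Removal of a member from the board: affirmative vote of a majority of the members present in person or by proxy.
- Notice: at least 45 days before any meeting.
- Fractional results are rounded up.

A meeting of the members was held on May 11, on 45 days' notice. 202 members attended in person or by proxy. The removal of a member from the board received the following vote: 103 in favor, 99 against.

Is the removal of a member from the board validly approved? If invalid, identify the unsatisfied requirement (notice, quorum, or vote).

Notice: 45 days given; 45 required. Satisfied.
Quorum: 25% of 801 = 200.25, rounded up to 201; 202 present. Satisfied.
Vote: requires a majority of those present (202); a majority of 202 is 102, so 102 needed; 103 in favor. Satisfied.

Valid — all requirements satisfied.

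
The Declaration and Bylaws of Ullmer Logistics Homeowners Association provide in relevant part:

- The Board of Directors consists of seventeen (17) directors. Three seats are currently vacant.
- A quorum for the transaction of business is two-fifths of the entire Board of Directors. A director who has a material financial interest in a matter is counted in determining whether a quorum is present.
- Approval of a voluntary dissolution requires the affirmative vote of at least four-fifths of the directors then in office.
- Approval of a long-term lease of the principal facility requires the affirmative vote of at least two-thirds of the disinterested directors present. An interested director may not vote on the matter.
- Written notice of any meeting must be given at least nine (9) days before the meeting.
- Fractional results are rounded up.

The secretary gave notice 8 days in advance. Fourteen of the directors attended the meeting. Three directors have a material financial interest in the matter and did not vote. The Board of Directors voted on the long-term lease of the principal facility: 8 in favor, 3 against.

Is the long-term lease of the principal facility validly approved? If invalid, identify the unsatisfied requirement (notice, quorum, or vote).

Invalid — notice requirement not satisfied.

Notice: 8 days given; 9 required (8 < 9). Not satisfied.
Quorum: 14 present (interested directors count toward quorum); quorum is 7. Satisfied.
Vote: the long-term lease of the principal facility requires two-thirds of the disinterested directors present (14 − 3 = 11). 2/3 of 11 = 7.33, rounded up to 8, so 8 affirmative votes are needed; 8 voted in favor. Satisfied.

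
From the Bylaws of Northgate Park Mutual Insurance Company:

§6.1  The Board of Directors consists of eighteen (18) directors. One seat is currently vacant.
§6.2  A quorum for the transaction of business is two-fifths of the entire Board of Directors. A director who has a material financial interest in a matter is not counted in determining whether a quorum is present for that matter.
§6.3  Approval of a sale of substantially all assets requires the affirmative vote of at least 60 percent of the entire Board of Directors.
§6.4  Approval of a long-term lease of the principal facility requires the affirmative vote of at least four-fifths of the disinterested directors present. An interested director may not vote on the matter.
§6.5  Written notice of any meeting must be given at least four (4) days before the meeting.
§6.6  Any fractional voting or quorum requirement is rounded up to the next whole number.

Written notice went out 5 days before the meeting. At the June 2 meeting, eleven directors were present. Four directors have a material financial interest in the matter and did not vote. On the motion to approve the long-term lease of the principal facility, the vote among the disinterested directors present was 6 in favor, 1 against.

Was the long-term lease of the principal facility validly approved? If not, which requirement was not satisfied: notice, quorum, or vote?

Invalid — quorum requirement not satisfied.

Notice: 5 days given; 4 required (5 ≥ 4). Satisfied.
Quorum: 11 present, but the 4 interested directors do not count, leaving 7. Quorum is 8. Not satisfied.
Vote: the long-term lease of the principal facility requires four-fifths of the disinterested directors present (11 − 4 = 7). 4/5 of 7 = 5.60, rounded up to 6, so 6 affirmative votes are needed; 6 voted in favor. Satisfied. (Moot — without a quorum no business can be validly transacted.)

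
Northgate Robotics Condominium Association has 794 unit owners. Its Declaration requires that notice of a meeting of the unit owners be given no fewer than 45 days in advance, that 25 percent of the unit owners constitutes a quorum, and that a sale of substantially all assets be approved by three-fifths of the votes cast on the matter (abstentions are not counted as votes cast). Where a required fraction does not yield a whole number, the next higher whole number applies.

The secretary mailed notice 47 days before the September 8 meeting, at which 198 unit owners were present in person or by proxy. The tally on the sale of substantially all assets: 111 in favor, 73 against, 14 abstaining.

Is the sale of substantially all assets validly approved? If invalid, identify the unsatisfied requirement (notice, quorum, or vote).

Invalid — quorum requirement not satisfied.

Notice: 47 days given; 45 required. Satisfied.
Quorum: 25% of 794 = 198.50, rounded up to 199; 198 present. Not satisfied.
Vote: requires three-fifths of the votes cast (198 − 14 abstaining = 184); 3/5 of 184 = 110.40, rounded up to 111, so 111 needed; 111 in favor. Satisfied.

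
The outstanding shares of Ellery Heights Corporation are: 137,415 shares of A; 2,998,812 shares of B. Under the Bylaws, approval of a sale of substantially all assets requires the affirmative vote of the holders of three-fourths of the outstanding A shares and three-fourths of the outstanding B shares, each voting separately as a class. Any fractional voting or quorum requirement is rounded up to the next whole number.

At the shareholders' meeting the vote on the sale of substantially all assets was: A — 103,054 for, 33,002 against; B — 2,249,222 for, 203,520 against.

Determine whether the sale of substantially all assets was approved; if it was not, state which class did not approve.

A: 3/4 of 137415 = 103061.25, rounded up to 103062; 103,062 required, 103,054 in favor — not approved.
B: 3/4 of 2998812 = 2249109; 2,249,109 required, 2,249,222 in favor — approved.

Not approved — the A shares did not give the required vote.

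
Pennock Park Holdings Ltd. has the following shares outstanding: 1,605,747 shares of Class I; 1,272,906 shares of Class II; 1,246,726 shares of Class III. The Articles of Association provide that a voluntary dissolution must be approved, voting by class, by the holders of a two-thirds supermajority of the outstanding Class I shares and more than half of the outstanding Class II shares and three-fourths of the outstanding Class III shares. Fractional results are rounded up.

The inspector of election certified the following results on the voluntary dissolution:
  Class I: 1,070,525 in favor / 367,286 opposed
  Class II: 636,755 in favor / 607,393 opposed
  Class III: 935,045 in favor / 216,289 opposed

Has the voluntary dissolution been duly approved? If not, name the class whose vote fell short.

Class I: 2/3 of 1605747 = 1070498; 1,070,498 required, 1,070,525 in favor — approved.
Class II: a majority of 1272906 is 636454; 636,454 required, 636,755 in favor — approved.
Class III: 3/4 of 1246726 = 935044.50, rounded up to 935045; 935,045 required, 935,045 in favor — approved.

Approved — every class gave the required vote.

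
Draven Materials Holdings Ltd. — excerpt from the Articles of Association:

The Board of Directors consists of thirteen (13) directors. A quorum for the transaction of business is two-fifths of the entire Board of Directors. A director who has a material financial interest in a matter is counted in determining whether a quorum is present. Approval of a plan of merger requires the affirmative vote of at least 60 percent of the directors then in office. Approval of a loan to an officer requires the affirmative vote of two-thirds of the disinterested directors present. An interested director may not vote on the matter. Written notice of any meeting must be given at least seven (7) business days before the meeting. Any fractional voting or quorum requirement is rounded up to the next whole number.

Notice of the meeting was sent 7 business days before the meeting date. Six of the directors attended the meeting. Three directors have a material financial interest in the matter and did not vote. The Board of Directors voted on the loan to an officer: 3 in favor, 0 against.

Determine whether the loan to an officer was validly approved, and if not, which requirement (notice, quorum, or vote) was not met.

Valid — all requirements satisfied.

Notice: 7 business days given; 7 required (7 ≥ 7). Satisfied.
Quorum: 6 present (interested directors count toward quorum); quorum is 6. Satisfied.
Vote: the loan to an officer requires two-thirds of the disinterested directors present (6 − 3 = 3). 2/3 of 3 = 2, so 2 affirmative votes are needed; 3 voted in favor. Satisfied.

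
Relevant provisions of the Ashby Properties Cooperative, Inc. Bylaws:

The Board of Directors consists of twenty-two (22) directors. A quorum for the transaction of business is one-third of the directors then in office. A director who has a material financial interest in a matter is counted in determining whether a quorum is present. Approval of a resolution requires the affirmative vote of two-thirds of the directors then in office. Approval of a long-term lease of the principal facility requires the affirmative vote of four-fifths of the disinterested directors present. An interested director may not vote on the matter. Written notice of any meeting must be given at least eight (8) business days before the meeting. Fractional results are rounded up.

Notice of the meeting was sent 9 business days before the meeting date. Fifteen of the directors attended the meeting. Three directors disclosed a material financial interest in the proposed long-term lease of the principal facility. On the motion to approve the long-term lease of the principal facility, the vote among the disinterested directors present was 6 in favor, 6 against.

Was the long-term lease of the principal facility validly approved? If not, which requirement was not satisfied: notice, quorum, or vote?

Invalid — vote requirement not satisfied.

Notice: 9 business days given; 8 required (9 ≥ 8). Satisfied.
Quorum: 15 present (interested directors count toward quorum); quorum is 8. Satisfied.
Vote: the long-term lease of the principal facility requires four-fifths of the disinterested directors present (15 − 3 = 12). 4/5 of 12 = 9.60, rounded up to 10, so 10 affirmative votes are needed; 6 voted in favor. Not satisfied.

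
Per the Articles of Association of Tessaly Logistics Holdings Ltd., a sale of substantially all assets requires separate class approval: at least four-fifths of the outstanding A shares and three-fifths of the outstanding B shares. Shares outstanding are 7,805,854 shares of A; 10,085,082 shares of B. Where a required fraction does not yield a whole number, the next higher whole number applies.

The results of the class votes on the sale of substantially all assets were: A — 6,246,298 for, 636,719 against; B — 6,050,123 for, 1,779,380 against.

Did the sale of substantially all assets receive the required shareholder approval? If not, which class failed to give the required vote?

Not approved — the B shares did not give the required vote.

A: 4/5 of 7805854 = 6244683.20, rounded up to 6244684; 6,244,684 required, 6,246,298 in favor — approved.
B: 3/5 of 10085082 = 6051049.20, rounded up to 6051050; 6,051,050 required, 6,050,123 in favor — not approved.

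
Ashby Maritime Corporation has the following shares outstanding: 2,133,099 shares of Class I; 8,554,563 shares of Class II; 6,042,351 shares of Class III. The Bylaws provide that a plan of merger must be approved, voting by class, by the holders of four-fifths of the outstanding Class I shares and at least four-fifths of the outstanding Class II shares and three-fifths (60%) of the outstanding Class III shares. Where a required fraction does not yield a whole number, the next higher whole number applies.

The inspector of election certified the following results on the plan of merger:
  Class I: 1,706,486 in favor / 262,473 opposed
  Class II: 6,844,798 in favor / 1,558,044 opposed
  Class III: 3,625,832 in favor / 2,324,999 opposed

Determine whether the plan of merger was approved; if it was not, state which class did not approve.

Class I: 4/5 of 2133099 = 1706479.20, rounded up to 1706480; 1,706,480 required, 1,706,486 in favor — approved.
Class II: 4/5 of 8554563 = 6843650.40, rounded up to 6843651; 6,843,651 required, 6,844,798 in favor — approved.
Class III: 3/5 of 6042351 = 3625410.60, rounded up to 3625411; 3,625,411 required, 3,625,832 in favor — approved.

Approved — every class gave the required vote.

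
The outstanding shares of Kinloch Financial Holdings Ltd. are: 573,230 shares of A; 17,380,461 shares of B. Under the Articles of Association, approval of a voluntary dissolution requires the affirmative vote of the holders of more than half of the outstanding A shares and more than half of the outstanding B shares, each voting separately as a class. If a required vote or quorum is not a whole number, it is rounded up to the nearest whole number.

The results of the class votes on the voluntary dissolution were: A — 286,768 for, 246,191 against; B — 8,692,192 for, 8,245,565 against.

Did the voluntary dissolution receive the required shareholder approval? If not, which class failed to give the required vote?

A: a majority of 573230 is 286616; 286,616 required, 286,768 in favor — approved.
B: a majority of 17380461 is 8690231; 8,690,231 required, 8,692,192 in favor — approved.

Approved — every class gave the required vote.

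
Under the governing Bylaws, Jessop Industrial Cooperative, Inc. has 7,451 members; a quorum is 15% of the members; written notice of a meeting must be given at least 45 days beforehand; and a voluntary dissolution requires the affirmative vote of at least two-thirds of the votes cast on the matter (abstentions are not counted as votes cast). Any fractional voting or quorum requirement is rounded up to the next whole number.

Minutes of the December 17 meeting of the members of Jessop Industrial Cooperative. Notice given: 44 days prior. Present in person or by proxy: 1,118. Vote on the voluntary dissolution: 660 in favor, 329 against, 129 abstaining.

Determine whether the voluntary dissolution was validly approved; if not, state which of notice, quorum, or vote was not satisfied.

Invalid — notice requirement not satisfied.

Notice: 44 days given; 45 required. Not satisfied.
Quorum: 15% of 7,451 = 1,117.65, rounded up to 1,118; 1,118 present. Satisfied.
Vote: requires two-thirds of the votes cast (1,118 − 129 abstaining = 989); 2/3 of 989 = 659.33, rounded up to 660, so 660 needed; 660 in favor. Satisfied.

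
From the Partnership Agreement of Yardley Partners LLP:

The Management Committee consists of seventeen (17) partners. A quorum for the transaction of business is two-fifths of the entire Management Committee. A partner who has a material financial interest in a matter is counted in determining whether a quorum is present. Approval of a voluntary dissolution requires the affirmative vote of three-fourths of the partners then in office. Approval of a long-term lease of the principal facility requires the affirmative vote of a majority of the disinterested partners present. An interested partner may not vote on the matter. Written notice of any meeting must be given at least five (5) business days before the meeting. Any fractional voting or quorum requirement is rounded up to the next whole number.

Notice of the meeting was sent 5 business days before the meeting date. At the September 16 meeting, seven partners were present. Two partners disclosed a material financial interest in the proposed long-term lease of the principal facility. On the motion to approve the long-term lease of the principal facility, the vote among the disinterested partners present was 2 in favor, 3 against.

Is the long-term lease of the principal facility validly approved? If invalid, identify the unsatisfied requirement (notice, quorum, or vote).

Notice: 5 business days given; 5 required (5 ≥ 5). Satisfied.
Quorum: 7 present (interested partners count toward quorum); quorum is 7. Satisfied.
Vote: the long-term lease of the principal facility requires a majority of the disinterested partners present (7 − 2 = 5). A majority of 5 is 3, so 3 affirmative votes are needed; 2 voted in favor. Not satisfied.

Invalid — vote requirement not satisfied.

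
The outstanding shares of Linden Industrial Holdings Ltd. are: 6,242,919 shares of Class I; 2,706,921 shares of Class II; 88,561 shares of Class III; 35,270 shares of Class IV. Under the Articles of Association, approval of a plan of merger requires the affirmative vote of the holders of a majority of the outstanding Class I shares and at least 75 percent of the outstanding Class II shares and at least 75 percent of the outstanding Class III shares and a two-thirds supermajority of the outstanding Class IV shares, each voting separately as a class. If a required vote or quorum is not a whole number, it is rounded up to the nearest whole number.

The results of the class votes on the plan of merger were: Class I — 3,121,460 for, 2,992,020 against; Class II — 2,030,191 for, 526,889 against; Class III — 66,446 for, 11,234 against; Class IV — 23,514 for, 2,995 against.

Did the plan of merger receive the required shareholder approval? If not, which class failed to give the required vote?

Class I: a majority of 6242919 is 3121460; 3,121,460 required, 3,121,460 in favor — approved.
Class II: 3/4 of 2706921 = 2030190.75, rounded up to 2030191; 2,030,191 required, 2,030,191 in favor — approved.
Class III: 3/4 of 88561 = 66420.75, rounded up to 66421; 66,421 required, 66,446 in favor — approved.
Class IV: 2/3 of 35270 = 23513.33, rounded up to 23514; 23,514 required, 23,514 in favor — approved.

Approved — every class gave the required vote.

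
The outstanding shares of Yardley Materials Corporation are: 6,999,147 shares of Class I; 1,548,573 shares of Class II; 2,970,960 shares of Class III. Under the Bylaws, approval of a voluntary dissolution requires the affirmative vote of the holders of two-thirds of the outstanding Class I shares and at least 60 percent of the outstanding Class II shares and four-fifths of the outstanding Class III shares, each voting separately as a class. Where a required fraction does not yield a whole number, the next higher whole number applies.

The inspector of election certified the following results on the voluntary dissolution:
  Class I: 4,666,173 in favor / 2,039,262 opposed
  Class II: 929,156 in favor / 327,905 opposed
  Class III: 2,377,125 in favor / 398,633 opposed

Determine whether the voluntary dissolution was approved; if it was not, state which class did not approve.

Approved — every class gave the required vote.

Class I: 2/3 of 6999147 = 4666098; 4,666,098 required, 4,666,173 in favor — approved.
Class II: 3/5 of 1548573 = 929143.80, rounded up to 929144; 929,144 required, 929,156 in favor — approved.
Class III: 4/5 of 2970960 = 2376768; 2,376,768 required, 2,377,125 in favor — approved.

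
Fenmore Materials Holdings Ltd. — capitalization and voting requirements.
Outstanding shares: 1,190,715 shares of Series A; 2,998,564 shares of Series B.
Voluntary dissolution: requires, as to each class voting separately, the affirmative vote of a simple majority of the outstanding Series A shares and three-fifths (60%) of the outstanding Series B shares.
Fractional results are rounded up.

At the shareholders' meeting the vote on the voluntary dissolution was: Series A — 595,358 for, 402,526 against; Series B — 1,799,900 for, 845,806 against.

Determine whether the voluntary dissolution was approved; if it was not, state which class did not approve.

Approved — every class gave the required vote.

Series A: a majority of 1190715 is 595358; 595,358 required, 595,358 in favor — approved.
Series B: 3/5 of 2998564 = 1799138.40, rounded up to 1799139; 1,799,139 required, 1,799,900 in favor — approved.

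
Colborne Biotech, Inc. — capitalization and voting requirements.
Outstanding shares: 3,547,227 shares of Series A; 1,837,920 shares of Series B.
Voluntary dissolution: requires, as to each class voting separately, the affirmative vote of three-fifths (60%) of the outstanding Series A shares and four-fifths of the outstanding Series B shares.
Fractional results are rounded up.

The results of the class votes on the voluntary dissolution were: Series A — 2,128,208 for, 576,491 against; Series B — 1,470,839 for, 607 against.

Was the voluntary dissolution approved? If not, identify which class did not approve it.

Not approved — the Series A shares did not give the required vote.

Series A: 3/5 of 3547227 = 2128336.20, rounded up to 2128337; 2,128,337 required, 2,128,208 in favor — not approved.
Series B: 4/5 of 1837920 = 1470336; 1,470,336 required, 1,470,839 in favor — approved.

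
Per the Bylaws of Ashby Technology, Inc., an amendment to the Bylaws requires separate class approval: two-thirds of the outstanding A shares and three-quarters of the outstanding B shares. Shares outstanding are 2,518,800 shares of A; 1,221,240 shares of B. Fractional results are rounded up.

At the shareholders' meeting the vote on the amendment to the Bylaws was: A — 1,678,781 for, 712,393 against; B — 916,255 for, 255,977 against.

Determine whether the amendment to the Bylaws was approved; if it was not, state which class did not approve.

A: 2/3 of 2518800 = 1679200; 1,679,200 required, 1,678,781 in favor — not approved.
B: 3/4 of 1221240 = 915930; 915,930 required, 916,255 in favor — approved.

Not approved — the A shares did not give the required vote.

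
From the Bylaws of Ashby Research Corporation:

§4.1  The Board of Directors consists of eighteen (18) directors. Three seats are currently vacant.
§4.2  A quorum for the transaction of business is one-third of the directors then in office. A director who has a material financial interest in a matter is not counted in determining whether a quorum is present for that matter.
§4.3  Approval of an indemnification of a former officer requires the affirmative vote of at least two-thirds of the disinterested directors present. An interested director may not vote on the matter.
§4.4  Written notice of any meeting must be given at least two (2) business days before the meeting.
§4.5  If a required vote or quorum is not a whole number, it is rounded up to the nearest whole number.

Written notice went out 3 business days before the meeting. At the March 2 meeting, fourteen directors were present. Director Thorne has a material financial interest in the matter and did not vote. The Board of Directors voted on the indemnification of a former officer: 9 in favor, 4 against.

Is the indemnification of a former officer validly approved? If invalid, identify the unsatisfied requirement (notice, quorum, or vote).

Notice: 3 business days given; 2 required (3 ≥ 2). Satisfied.
Quorum: 14 present, but the 1 interested director does not count, leaving 13. Quorum is 5. Satisfied.
Vote: the indemnification of a former officer requires two-thirds of the disinterested directors present (14 − 1 = 13). 2/3 of 13 = 8.67, rounded up to 9, so 9 affirmative votes are needed; 9 voted in favor. Satisfied.

Valid — all requirements satisfied.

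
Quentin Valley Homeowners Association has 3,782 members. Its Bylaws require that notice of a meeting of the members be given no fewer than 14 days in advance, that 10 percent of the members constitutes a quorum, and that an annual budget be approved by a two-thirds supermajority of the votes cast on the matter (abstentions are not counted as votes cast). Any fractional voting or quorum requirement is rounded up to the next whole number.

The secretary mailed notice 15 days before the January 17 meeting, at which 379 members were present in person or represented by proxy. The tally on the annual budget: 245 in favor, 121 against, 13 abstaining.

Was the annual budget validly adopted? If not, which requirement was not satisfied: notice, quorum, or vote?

Notice: 15 days given; 14 required. Satisfied.
Quorum: 10% of 3,782 = 378.20, rounded up to 379; 379 present. Satisfied.
Vote: requires two-thirds of the votes cast (379 − 13 abstaining = 366); 2/3 of 366 = 244, so 244 needed; 245 in favor. Satisfied.

Valid — all requirements satisfied.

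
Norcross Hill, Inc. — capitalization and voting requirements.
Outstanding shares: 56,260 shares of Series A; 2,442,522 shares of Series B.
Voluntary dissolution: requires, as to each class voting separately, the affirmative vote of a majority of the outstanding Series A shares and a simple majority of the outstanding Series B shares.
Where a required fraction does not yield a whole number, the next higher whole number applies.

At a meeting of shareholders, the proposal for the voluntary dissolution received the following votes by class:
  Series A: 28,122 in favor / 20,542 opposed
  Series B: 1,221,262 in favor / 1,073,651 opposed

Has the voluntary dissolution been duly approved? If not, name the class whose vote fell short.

Not approved — the Series A shares did not give the required vote.

Series A: a majority of 56260 is 28131; 28,131 required, 28,122 in favor — not approved.
Series B: a majority of 2442522 is 1221262; 1,221,262 required, 1,221,262 in favor — approved.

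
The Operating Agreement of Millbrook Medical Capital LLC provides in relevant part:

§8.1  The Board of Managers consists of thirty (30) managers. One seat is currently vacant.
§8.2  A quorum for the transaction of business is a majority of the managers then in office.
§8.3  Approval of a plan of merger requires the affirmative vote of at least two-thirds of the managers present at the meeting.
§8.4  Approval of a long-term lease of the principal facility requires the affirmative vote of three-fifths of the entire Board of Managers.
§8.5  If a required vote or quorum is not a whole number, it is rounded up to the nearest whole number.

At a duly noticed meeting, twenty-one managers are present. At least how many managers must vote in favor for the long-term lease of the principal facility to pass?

The long-term lease of the principal facility requires three-fifths of the entire Board of Managers (30).
3/5 of 30 = 18.

18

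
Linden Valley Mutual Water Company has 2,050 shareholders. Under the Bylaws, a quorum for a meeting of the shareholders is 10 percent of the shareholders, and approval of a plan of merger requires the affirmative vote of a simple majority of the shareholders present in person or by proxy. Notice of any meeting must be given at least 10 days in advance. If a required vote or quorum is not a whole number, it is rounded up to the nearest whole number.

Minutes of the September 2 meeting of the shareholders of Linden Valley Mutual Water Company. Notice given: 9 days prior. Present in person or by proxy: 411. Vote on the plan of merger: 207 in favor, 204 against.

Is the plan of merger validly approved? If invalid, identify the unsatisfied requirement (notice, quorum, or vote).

Notice: 9 days given; 10 required. Not satisfied.
Quorum: 10% of 2,050 = 205; 411 present. Satisfied.
Vote: requires a majority of those present (411); a majority of 411 is 206, so 206 needed; 207 in favor. Satisfied.

Invalid — notice requirement not satisfied.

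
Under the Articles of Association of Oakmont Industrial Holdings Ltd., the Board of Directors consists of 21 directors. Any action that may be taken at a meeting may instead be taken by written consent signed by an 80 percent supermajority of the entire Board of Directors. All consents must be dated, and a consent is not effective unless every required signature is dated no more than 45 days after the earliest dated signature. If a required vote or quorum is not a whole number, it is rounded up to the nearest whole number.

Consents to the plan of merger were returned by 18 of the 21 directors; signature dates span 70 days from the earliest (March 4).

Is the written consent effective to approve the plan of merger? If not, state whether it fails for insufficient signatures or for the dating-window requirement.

Signatures required: an 80 percent supermajority of 21 — 4/5 of 21 = 16.80, rounded up to 17, so 17 needed; 18 signed. Sufficient.
Dating window: the latest signature is 70 days after the earliest; the limit is 45 days. Outside the window.

Not effective — dating-window requirement not satisfied.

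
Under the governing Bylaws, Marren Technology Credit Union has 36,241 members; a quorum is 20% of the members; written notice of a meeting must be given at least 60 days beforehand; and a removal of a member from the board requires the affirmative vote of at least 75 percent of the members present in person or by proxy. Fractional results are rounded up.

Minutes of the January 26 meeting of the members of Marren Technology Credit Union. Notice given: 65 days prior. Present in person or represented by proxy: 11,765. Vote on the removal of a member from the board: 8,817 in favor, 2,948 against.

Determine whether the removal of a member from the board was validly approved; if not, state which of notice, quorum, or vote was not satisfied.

Notice: 65 days given; 60 required. Satisfied.
Quorum: 20% of 36,241 = 7,248.20, rounded up to 7,249; 11,765 present. Satisfied.
Vote: requires three-fourths of those present (11,765); 3/4 of 11765 = 8823.75, rounded up to 8824, so 8,824 needed; 8,817 in favor. Not satisfied.

Invalid — vote requirement not satisfied.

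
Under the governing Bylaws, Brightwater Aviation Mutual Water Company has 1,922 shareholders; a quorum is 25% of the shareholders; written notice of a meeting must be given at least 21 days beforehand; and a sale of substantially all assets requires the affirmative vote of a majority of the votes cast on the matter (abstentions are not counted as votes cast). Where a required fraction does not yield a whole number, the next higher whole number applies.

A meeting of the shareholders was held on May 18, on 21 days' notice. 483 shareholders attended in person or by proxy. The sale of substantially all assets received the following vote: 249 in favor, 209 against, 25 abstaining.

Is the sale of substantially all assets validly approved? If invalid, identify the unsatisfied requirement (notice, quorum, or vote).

Valid — all requirements satisfied.

Notice: 21 days given; 21 required. Satisfied.
Quorum: 25% of 1,922 = 480.50, rounded up to 481; 483 present. Satisfied.
Vote: requires a majority of the votes cast (483 − 25 abstaining = 458); a majority of 458 is 230, so 230 needed; 249 in favor. Satisfied.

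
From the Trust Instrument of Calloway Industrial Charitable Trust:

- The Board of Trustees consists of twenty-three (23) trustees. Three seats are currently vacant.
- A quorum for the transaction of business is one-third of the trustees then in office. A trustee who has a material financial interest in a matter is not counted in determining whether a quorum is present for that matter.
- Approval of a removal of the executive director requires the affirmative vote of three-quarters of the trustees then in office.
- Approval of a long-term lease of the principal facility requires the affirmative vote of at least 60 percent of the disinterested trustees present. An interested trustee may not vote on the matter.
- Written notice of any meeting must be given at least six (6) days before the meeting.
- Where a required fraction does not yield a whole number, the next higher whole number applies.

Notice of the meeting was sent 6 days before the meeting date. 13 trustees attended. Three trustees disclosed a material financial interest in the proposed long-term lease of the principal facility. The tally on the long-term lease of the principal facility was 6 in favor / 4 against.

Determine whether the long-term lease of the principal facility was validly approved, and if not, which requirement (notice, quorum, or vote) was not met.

Valid — all requirements satisfied.

Notice: 6 days given; 6 required (6 ≥ 6). Satisfied.
Quorum: 13 present, but the 3 interested trustees do not count, leaving 10. Quorum is 7. Satisfied.
Vote: the long-term lease of the principal facility requires three-fifths of the disinterested trustees present (13 − 3 = 10). 3/5 of 10 = 6, so 6 affirmative votes are needed; 6 voted in favor. Satisfied.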